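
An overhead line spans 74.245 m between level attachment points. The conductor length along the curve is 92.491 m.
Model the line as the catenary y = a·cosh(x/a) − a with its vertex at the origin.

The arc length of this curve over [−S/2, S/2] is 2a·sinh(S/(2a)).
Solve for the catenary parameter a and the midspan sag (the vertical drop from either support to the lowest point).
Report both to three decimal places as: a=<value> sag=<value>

seed: a₀ = √(S³/(24(L−S))) = √(74.245³/(24·18.246)) = 30.571121
iter 1: u=1.214300  f(a)=+1.393e+00  f'(a)=-1.379e+00  a ← 30.571121 − (+1.393e+00/-1.379e+00) = 31.581419
iter 2: u=1.175454  f(a)=+7.205e-02  f'(a)=-1.240e+00  a ← 31.581419 − (+7.205e-02/-1.240e+00) = 31.639531
iter 3: u=1.173295  f(a)=+2.159e-04  f'(a)=-1.232e+00  a ← 31.639531 − (+2.159e-04/-1.232e+00) = 31.639706
iter 4: u=1.173288  f(a)=+1.952e-09  f'(a)=-1.232e+00  a ← 31.639706 − (+1.952e-09/-1.232e+00) = 31.639706
iter 5: u=1.173288  f(a)=+0.000e+00  f'(a)=-1.232e+00  a ← 31.639706 − (+0.000e+00/-1.232e+00) = 31.639706
converged: |Δa| < 1e-12 after 5 iterations
sag = a·(cosh(S/(2a)) − 1) = 31.639706·(cosh(1.173288) − 1) = 24.393474
T_max/T_min = cosh(S/(2a)) = 1.770977

a=31.640 sag=24.393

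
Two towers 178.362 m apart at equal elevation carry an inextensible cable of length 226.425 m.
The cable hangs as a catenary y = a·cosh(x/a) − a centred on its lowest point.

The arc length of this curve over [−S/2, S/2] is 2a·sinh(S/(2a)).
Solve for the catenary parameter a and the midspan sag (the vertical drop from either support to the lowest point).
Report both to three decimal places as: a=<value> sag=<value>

seed: a₀ = √(S³/(24(L−S))) = √(178.362³/(24·48.063)) = 70.136234
iter 1: u=1.271540  f(a)=+4.038e+00  f'(a)=-1.605e+00  a ← 70.136234 − (+4.038e+00/-1.605e+00) = 72.651852
iter 2: u=1.227512  f(a)=+2.274e-01  f'(a)=-1.429e+00  a ← 72.651852 − (+2.274e-01/-1.429e+00) = 72.811000
iter 3: u=1.224829  f(a)=+8.167e-04  f'(a)=-1.419e+00  a ← 72.811000 − (+8.167e-04/-1.419e+00) = 72.811575
iter 4: u=1.224819  f(a)=+1.061e-08  f'(a)=-1.419e+00  a ← 72.811575 − (+1.061e-08/-1.419e+00) = 72.811575
iter 5: u=1.224819  f(a)=+0.000e+00  f'(a)=-1.419e+00  a ← 72.811575 − (+0.000e+00/-1.419e+00) = 72.811575
converged: |Δa| < 1e-12 after 5 iterations
sag = a·(cosh(S/(2a)) − 1) = 72.811575·(cosh(1.224819) − 1) = 61.793758
T_max/T_min = cosh(S/(2a)) = 1.848680

a=72.812 sag=61.794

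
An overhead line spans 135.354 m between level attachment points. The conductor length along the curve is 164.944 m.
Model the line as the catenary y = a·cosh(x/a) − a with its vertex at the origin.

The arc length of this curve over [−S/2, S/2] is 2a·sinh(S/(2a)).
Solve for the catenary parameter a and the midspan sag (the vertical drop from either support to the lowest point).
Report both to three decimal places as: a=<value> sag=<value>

seed: a₀ = √(S³/(24(L−S))) = √(135.354³/(24·29.590)) = 59.091980
iter 1: u=1.145282  f(a)=+2.002e+00  f'(a)=-1.139e+00  a ← 59.091980 − (+2.002e+00/-1.139e+00) = 60.849718
iter 2: u=1.112199  f(a)=+9.282e-02  f'(a)=-1.036e+00  a ← 60.849718 − (+9.282e-02/-1.036e+00) = 60.939330
iter 3: u=1.110564  f(a)=+2.209e-04  f'(a)=-1.031e+00  a ← 60.939330 − (+2.209e-04/-1.031e+00) = 60.939544
iter 4: u=1.110560  f(a)=+1.258e-09  f'(a)=-1.031e+00  a ← 60.939544 − (+1.258e-09/-1.031e+00) = 60.939544
iter 5: u=1.110560  f(a)=+2.842e-14  f'(a)=-1.031e+00  a ← 60.939544 − (+2.842e-14/-1.031e+00) = 60.939544
converged: |Δa| < 1e-12 after 5 iterations
sag = a·(cosh(S/(2a)) − 1) = 60.939544·(cosh(1.110560) − 1) = 41.604392
T_max/T_min = cosh(S/(2a)) = 1.682716

a=60.940 sag=41.604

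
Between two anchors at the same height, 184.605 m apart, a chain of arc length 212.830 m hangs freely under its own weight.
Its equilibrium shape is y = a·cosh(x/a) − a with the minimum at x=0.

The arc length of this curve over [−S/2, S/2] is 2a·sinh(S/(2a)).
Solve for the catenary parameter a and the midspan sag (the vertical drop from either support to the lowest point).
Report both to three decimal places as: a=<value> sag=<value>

seed: a₀ = √(S³/(24(L−S))) = √(184.605³/(24·28.225)) = 96.370163
iter 1: u=0.957791  f(a)=+1.323e+00  f'(a)=-6.413e-01  a ← 96.370163 − (+1.323e+00/-6.413e-01) = 98.433618
iter 2: u=0.937713  f(a)=+4.369e-02  f'(a)=-5.996e-01  a ← 98.433618 − (+4.369e-02/-5.996e-01) = 98.506495
iter 3: u=0.937019  f(a)=+5.125e-05  f'(a)=-5.982e-01  a ← 98.506495 − (+5.125e-05/-5.982e-01) = 98.506581
iter 4: u=0.937019  f(a)=+7.074e-11  f'(a)=-5.982e-01  a ← 98.506581 − (+7.074e-11/-5.982e-01) = 98.506581
iter 5: u=0.937019  f(a)=-5.684e-14  f'(a)=-5.982e-01  a ← 98.506581 − (-5.684e-14/-5.982e-01) = 98.506581
converged: |Δa| < 1e-12 after 5 iterations
sag = a·(cosh(S/(2a)) − 1) = 98.506581·(cosh(0.937019) − 1) = 46.502725
T_max/T_min = cosh(S/(2a)) = 1.472077

a=98.507 sag=46.503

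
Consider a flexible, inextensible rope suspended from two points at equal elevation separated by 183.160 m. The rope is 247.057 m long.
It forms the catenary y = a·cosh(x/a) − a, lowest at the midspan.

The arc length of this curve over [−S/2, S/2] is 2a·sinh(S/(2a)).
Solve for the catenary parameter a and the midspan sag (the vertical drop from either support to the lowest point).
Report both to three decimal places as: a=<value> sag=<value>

a=66.377 sag=73.856

seed: a₀ = √(S³/(24(L−S))) = √(183.160³/(24·63.897)) = 63.299473
iter 1: u=1.446773  f(a)=+7.030e+00  f'(a)=-2.474e+00  a ← 63.299473 − (+7.030e+00/-2.474e+00) = 66.140861
iter 2: u=1.384621  f(a)=+5.011e-01  f'(a)=-2.133e+00  a ← 66.140861 − (+5.011e-01/-2.133e+00) = 66.375777
iter 3: u=1.379720  f(a)=+2.977e-03  f'(a)=-2.108e+00  a ← 66.375777 − (+2.977e-03/-2.108e+00) = 66.377189
iter 4: u=1.379691  f(a)=+1.065e-07  f'(a)=-2.108e+00  a ← 66.377189 − (+1.065e-07/-2.108e+00) = 66.377189
iter 5: u=1.379691  f(a)=+0.000e+00  f'(a)=-2.108e+00  a ← 66.377189 − (+0.000e+00/-2.108e+00) = 66.377189
converged: |Δa| < 1e-12 after 5 iterations
sag = a·(cosh(S/(2a)) − 1) = 66.377189·(cosh(1.379691) − 1) = 73.855551
T_max/T_min = cosh(S/(2a)) = 2.112665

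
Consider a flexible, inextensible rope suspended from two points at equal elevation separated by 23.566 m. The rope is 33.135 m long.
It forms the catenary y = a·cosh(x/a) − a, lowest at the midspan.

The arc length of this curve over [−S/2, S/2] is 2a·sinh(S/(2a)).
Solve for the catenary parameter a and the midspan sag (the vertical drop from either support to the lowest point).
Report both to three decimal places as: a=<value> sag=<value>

seed: a₀ = √(S³/(24(L−S))) = √(23.566³/(24·9.569)) = 7.549008
iter 1: u=1.560867  f(a)=+1.236e+00  f'(a)=-3.209e+00  a ← 7.549008 − (+1.236e+00/-3.209e+00) = 7.934047
iter 2: u=1.485119  f(a)=+1.008e-01  f'(a)=-2.705e+00  a ← 7.934047 − (+1.008e-01/-2.705e+00) = 7.971323
iter 3: u=1.478174  f(a)=+8.032e-04  f'(a)=-2.662e+00  a ← 7.971323 − (+8.032e-04/-2.662e+00) = 7.971625
iter 4: u=1.478118  f(a)=+5.187e-08  f'(a)=-2.662e+00  a ← 7.971625 − (+5.187e-08/-2.662e+00) = 7.971625
iter 5: u=1.478118  f(a)=-7.105e-15  f'(a)=-2.662e+00  a ← 7.971625 − (-7.105e-15/-2.662e+00) = 7.971625
converged: |Δa| < 1e-12 after 5 iterations
sag = a·(cosh(S/(2a)) − 1) = 7.971625·(cosh(1.478118) − 1) = 10.413936
T_max/T_min = cosh(S/(2a)) = 2.306376

a=7.972 sag=10.414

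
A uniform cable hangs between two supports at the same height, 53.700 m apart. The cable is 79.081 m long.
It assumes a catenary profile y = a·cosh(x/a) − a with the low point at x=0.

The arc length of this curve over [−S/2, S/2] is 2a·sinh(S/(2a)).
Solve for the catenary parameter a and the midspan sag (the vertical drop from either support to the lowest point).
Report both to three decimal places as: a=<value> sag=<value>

seed: a₀ = √(S³/(24(L−S))) = √(53.700³/(24·25.381)) = 15.944153
iter 1: u=1.684003  f(a)=+3.852e+00  f'(a)=-4.183e+00  a ← 15.944153 − (+3.852e+00/-4.183e+00) = 16.864944
iter 2: u=1.592060  f(a)=+3.589e-01  f'(a)=-3.437e+00  a ← 16.864944 − (+3.589e-01/-3.437e+00) = 16.969361
iter 3: u=1.582263  f(a)=+3.822e-03  f'(a)=-3.364e+00  a ← 16.969361 − (+3.822e-03/-3.364e+00) = 16.970497
iter 4: u=1.582158  f(a)=+4.437e-07  f'(a)=-3.363e+00  a ← 16.970497 − (+4.437e-07/-3.363e+00) = 16.970498
iter 5: u=1.582158  f(a)=+0.000e+00  f'(a)=-3.363e+00  a ← 16.970498 − (+0.000e+00/-3.363e+00) = 16.970498
converged: |Δa| < 1e-12 after 5 iterations
sag = a·(cosh(S/(2a)) − 1) = 16.970498·(cosh(1.582158) − 1) = 26.057969
T_max/T_min = cosh(S/(2a)) = 2.535486

a=16.970 sag=26.058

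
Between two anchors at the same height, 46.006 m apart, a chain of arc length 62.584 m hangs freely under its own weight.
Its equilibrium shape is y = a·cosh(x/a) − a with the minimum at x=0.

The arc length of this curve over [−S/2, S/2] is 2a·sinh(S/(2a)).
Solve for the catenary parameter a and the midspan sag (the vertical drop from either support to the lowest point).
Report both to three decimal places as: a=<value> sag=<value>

a=16.428 sag=18.914

seed: a₀ = √(S³/(24(L−S))) = √(46.006³/(24·16.578)) = 15.644080
iter 1: u=1.470396  f(a)=+1.887e+00  f'(a)=-2.614e+00  a ← 15.644080 − (+1.887e+00/-2.614e+00) = 16.365919
iter 2: u=1.405543  f(a)=+1.385e-01  f'(a)=-2.244e+00  a ← 16.365919 − (+1.385e-01/-2.244e+00) = 16.427640
iter 3: u=1.400262  f(a)=+8.761e-04  f'(a)=-2.215e+00  a ← 16.427640 − (+8.761e-04/-2.215e+00) = 16.428035
iter 4: u=1.400228  f(a)=+3.556e-08  f'(a)=-2.215e+00  a ← 16.428035 − (+3.556e-08/-2.215e+00) = 16.428035
iter 5: u=1.400228  f(a)=+1.421e-14  f'(a)=-2.215e+00  a ← 16.428035 − (+1.421e-14/-2.215e+00) = 16.428035
converged: |Δa| < 1e-12 after 5 iterations
sag = a·(cosh(S/(2a)) − 1) = 16.428035·(cosh(1.400228) − 1) = 18.914143
T_max/T_min = cosh(S/(2a)) = 2.151333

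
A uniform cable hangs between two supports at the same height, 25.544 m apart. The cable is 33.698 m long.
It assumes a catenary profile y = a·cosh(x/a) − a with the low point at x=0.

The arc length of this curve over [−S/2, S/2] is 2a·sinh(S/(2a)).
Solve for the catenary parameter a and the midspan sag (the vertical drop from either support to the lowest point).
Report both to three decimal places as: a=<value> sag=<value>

seed: a₀ = √(S³/(24(L−S))) = √(25.544³/(24·8.154)) = 9.228739
iter 1: u=1.383938  f(a)=+8.174e-01  f'(a)=-2.130e+00  a ← 9.228739 − (+8.174e-01/-2.130e+00) = 9.612597
iter 2: u=1.328673  f(a)=+5.377e-02  f'(a)=-1.858e+00  a ← 9.612597 − (+5.377e-02/-1.858e+00) = 9.641538
iter 3: u=1.324685  f(a)=+2.688e-04  f'(a)=-1.839e+00  a ← 9.641538 − (+2.688e-04/-1.839e+00) = 9.641684
iter 4: u=1.324665  f(a)=+6.795e-09  f'(a)=-1.839e+00  a ← 9.641684 − (+6.795e-09/-1.839e+00) = 9.641684
iter 5: u=1.324665  f(a)=+0.000e+00  f'(a)=-1.839e+00  a ← 9.641684 − (+0.000e+00/-1.839e+00) = 9.641684
converged: |Δa| < 1e-12 after 5 iterations
sag = a·(cosh(S/(2a)) − 1) = 9.641684·(cosh(1.324665) − 1) = 9.770963
T_max/T_min = cosh(S/(2a)) = 2.013408

a=9.642 sag=9.771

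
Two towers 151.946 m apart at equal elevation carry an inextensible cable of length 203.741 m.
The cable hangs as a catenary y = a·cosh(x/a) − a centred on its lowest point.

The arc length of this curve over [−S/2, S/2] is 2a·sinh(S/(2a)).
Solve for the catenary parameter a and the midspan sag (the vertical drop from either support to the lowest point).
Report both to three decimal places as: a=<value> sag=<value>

seed: a₀ = √(S³/(24(L−S))) = √(151.946³/(24·51.795)) = 53.123217
iter 1: u=1.430128  f(a)=+5.562e+00  f'(a)=-2.379e+00  a ← 53.123217 − (+5.562e+00/-2.379e+00) = 55.461146
iter 2: u=1.369842  f(a)=+3.883e-01  f'(a)=-2.058e+00  a ← 55.461146 − (+3.883e-01/-2.058e+00) = 55.649848
iter 3: u=1.365197  f(a)=+2.206e-03  f'(a)=-2.034e+00  a ← 55.649848 − (+2.206e-03/-2.034e+00) = 55.650932
iter 4: u=1.365170  f(a)=+7.208e-08  f'(a)=-2.034e+00  a ← 55.650932 − (+7.208e-08/-2.034e+00) = 55.650932
iter 5: u=1.365170  f(a)=+2.842e-14  f'(a)=-2.034e+00  a ← 55.650932 − (+2.842e-14/-2.034e+00) = 55.650932
converged: |Δa| < 1e-12 after 5 iterations
sag = a·(cosh(S/(2a)) − 1) = 55.650932·(cosh(1.365170) − 1) = 60.429320
T_max/T_min = cosh(S/(2a)) = 2.085864

a=55.651 sag=60.429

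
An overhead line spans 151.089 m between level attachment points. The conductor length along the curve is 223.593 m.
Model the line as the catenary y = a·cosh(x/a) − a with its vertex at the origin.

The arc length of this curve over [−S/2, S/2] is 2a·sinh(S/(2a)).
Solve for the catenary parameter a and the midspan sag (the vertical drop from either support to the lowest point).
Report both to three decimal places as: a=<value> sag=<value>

a=47.427 sag=74.014

seed: a₀ = √(S³/(24(L−S))) = √(151.089³/(24·72.504)) = 44.520770
iter 1: u=1.696837  f(a)=+1.118e+01  f'(a)=-4.297e+00  a ← 44.520770 − (+1.118e+01/-4.297e+00) = 47.123462
iter 2: u=1.603119  f(a)=+1.056e+00  f'(a)=-3.521e+00  a ← 47.123462 − (+1.056e+00/-3.521e+00) = 47.423314
iter 3: u=1.592982  f(a)=+1.157e-02  f'(a)=-3.444e+00  a ← 47.423314 − (+1.157e-02/-3.444e+00) = 47.426674
iter 4: u=1.592869  f(a)=+1.424e-06  f'(a)=-3.443e+00  a ← 47.426674 − (+1.424e-06/-3.443e+00) = 47.426675
iter 5: u=1.592869  f(a)=+2.842e-14  f'(a)=-3.443e+00  a ← 47.426675 − (+2.842e-14/-3.443e+00) = 47.426675
converged: |Δa| < 1e-12 after 5 iterations
sag = a·(cosh(S/(2a)) − 1) = 47.426675·(cosh(1.592869) − 1) = 74.013627
T_max/T_min = cosh(S/(2a)) = 2.560591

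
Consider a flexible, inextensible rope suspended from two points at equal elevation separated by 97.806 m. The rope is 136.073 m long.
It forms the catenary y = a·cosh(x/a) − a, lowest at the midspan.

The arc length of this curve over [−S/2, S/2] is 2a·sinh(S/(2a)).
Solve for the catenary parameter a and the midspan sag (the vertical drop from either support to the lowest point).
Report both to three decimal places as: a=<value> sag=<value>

a=33.644 sag=42.256

seed: a₀ = √(S³/(24(L−S))) = √(97.806³/(24·38.267)) = 31.917614
iter 1: u=1.532163  f(a)=+4.751e+00  f'(a)=-3.010e+00  a ← 31.917614 − (+4.751e+00/-3.010e+00) = 33.496002
iter 2: u=1.459965  f(a)=+3.752e-01  f'(a)=-2.552e+00  a ← 33.496002 − (+3.752e-01/-2.552e+00) = 33.643020
iter 3: u=1.453585  f(a)=+2.783e-03  f'(a)=-2.514e+00  a ← 33.643020 − (+2.783e-03/-2.514e+00) = 33.644126
iter 4: u=1.453538  f(a)=+1.556e-07  f'(a)=-2.514e+00  a ← 33.644126 − (+1.556e-07/-2.514e+00) = 33.644126
iter 5: u=1.453538  f(a)=+0.000e+00  f'(a)=-2.514e+00  a ← 33.644126 − (+0.000e+00/-2.514e+00) = 33.644126
converged: |Δa| < 1e-12 after 5 iterations
sag = a·(cosh(S/(2a)) − 1) = 33.644126·(cosh(1.453538) − 1) = 42.256418
T_max/T_min = cosh(S/(2a)) = 2.255982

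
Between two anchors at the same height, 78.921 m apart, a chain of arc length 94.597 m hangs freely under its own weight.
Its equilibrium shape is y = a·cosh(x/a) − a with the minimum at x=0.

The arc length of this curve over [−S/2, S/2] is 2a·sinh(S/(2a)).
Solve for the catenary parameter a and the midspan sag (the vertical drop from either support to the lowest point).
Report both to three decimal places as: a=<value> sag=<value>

seed: a₀ = √(S³/(24(L−S))) = √(78.921³/(24·15.676)) = 36.146448
iter 1: u=1.091684  f(a)=+9.611e-01  f'(a)=-9.752e-01  a ← 36.146448 − (+9.611e-01/-9.752e-01) = 37.131921
iter 2: u=1.062711  f(a)=+4.070e-02  f'(a)=-8.942e-01  a ← 37.131921 − (+4.070e-02/-8.942e-01) = 37.177442
iter 3: u=1.061410  f(a)=+8.017e-05  f'(a)=-8.907e-01  a ← 37.177442 − (+8.017e-05/-8.907e-01) = 37.177532
iter 4: u=1.061407  f(a)=+3.124e-10  f'(a)=-8.907e-01  a ← 37.177532 − (+3.124e-10/-8.907e-01) = 37.177532
iter 5: u=1.061407  f(a)=+0.000e+00  f'(a)=-8.907e-01  a ← 37.177532 − (+0.000e+00/-8.907e-01) = 37.177532
converged: |Δa| < 1e-12 after 5 iterations
sag = a·(cosh(S/(2a)) − 1) = 37.177532·(cosh(1.061407) − 1) = 22.983227
T_max/T_min = cosh(S/(2a)) = 1.618202

a=37.178 sag=22.983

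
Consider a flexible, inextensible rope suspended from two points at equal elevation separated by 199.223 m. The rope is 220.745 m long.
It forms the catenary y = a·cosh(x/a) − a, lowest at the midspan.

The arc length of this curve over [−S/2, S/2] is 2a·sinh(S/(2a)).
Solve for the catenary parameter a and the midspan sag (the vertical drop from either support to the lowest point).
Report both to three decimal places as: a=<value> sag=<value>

seed: a₀ = √(S³/(24(L−S))) = √(199.223³/(24·21.522)) = 123.726372
iter 1: u=0.805095  f(a)=+7.084e-01  f'(a)=-3.710e-01  a ← 123.726372 − (+7.084e-01/-3.710e-01) = 125.635845
iter 2: u=0.792859  f(a)=+1.673e-02  f'(a)=-3.536e-01  a ← 125.635845 − (+1.673e-02/-3.536e-01) = 125.683158
iter 3: u=0.792560  f(a)=+9.835e-06  f'(a)=-3.532e-01  a ← 125.683158 − (+9.835e-06/-3.532e-01) = 125.683186
iter 4: u=0.792560  f(a)=+3.411e-12  f'(a)=-3.532e-01  a ← 125.683186 − (+3.411e-12/-3.532e-01) = 125.683186
converged: |Δa| < 1e-12 after 4 iterations
sag = a·(cosh(S/(2a)) − 1) = 125.683186·(cosh(0.792560) − 1) = 41.584121
T_max/T_min = cosh(S/(2a)) = 1.330865

a=125.683 sag=41.584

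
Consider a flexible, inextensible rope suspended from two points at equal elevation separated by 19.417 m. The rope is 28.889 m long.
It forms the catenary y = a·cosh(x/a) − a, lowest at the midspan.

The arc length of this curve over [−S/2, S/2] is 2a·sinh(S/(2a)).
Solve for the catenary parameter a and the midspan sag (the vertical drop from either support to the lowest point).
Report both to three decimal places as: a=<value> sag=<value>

a=6.051 sag=9.610

seed: a₀ = √(S³/(24(L−S))) = √(19.417³/(24·9.472)) = 5.674750
iter 1: u=1.710824  f(a)=+1.487e+00  f'(a)=-4.423e+00  a ← 5.674750 − (+1.487e+00/-4.423e+00) = 6.010888
iter 2: u=1.615152  f(a)=+1.423e-01  f'(a)=-3.613e+00  a ← 6.010888 − (+1.423e-01/-3.613e+00) = 6.050282
iter 3: u=1.604636  f(a)=+1.610e-03  f'(a)=-3.532e+00  a ← 6.050282 − (+1.610e-03/-3.532e+00) = 6.050738
iter 4: u=1.604515  f(a)=+2.110e-07  f'(a)=-3.531e+00  a ← 6.050738 − (+2.110e-07/-3.531e+00) = 6.050738
iter 5: u=1.604515  f(a)=+7.105e-15  f'(a)=-3.531e+00  a ← 6.050738 − (+7.105e-15/-3.531e+00) = 6.050738
converged: |Δa| < 1e-12 after 5 iterations
sag = a·(cosh(S/(2a)) − 1) = 6.050738·(cosh(1.604515) − 1) = 9.609882
T_max/T_min = cosh(S/(2a)) = 2.588216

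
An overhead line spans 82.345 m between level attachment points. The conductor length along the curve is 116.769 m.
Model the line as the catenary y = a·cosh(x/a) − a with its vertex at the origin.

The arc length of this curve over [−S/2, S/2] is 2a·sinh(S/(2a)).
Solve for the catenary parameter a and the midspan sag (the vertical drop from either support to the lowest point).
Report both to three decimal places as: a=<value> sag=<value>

seed: a₀ = √(S³/(24(L−S))) = √(82.345³/(24·34.424)) = 25.996780
iter 1: u=1.583754  f(a)=+4.584e+00  f'(a)=-3.375e+00  a ← 25.996780 − (+4.584e+00/-3.375e+00) = 27.355100
iter 2: u=1.505112  f(a)=+3.838e-01  f'(a)=-2.831e+00  a ← 27.355100 − (+3.838e-01/-2.831e+00) = 27.490647
iter 3: u=1.497691  f(a)=+3.233e-03  f'(a)=-2.784e+00  a ← 27.490647 − (+3.233e-03/-2.784e+00) = 27.491809
iter 4: u=1.497628  f(a)=+2.337e-07  f'(a)=-2.784e+00  a ← 27.491809 − (+2.337e-07/-2.784e+00) = 27.491809
iter 5: u=1.497628  f(a)=+0.000e+00  f'(a)=-2.784e+00  a ← 27.491809 − (+0.000e+00/-2.784e+00) = 27.491809
converged: |Δa| < 1e-12 after 5 iterations
sag = a·(cosh(S/(2a)) − 1) = 27.491809·(cosh(1.497628) − 1) = 37.041511
T_max/T_min = cosh(S/(2a)) = 2.347365

a=27.492 sag=37.042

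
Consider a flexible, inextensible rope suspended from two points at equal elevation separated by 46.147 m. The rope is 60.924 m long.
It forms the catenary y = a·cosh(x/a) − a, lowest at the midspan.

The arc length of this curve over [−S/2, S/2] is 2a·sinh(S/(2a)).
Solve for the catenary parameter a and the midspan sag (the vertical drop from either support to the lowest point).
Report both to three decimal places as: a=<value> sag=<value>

a=17.393 sag=17.685

seed: a₀ = √(S³/(24(L−S))) = √(46.147³/(24·14.777)) = 16.646252
iter 1: u=1.386108  f(a)=+1.486e+00  f'(a)=-2.141e+00  a ← 16.646252 − (+1.486e+00/-2.141e+00) = 17.340507
iter 2: u=1.330613  f(a)=+9.804e-02  f'(a)=-1.867e+00  a ← 17.340507 − (+9.804e-02/-1.867e+00) = 17.393022
iter 3: u=1.326595  f(a)=+4.932e-04  f'(a)=-1.848e+00  a ← 17.393022 − (+4.932e-04/-1.848e+00) = 17.393289
iter 4: u=1.326575  f(a)=+1.262e-08  f'(a)=-1.848e+00  a ← 17.393289 − (+1.262e-08/-1.848e+00) = 17.393289
iter 5: u=1.326575  f(a)=+7.105e-15  f'(a)=-1.848e+00  a ← 17.393289 − (+7.105e-15/-1.848e+00) = 17.393289
converged: |Δa| < 1e-12 after 5 iterations
sag = a·(cosh(S/(2a)) − 1) = 17.393289·(cosh(1.326575) − 1) = 17.684624
T_max/T_min = cosh(S/(2a)) = 2.016750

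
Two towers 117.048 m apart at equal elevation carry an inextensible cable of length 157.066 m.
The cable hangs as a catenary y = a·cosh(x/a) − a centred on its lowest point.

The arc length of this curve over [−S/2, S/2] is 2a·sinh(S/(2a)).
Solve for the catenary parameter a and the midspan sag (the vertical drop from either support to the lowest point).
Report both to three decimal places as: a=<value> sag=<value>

a=42.811 sag=46.633

seed: a₀ = √(S³/(24(L−S))) = √(117.048³/(24·40.018)) = 40.861348
iter 1: u=1.432258  f(a)=+4.311e+00  f'(a)=-2.391e+00  a ← 40.861348 − (+4.311e+00/-2.391e+00) = 42.664222
iter 2: u=1.371735  f(a)=+3.017e-01  f'(a)=-2.067e+00  a ← 42.664222 − (+3.017e-01/-2.067e+00) = 42.810188
iter 3: u=1.367058  f(a)=+1.724e-03  f'(a)=-2.044e+00  a ← 42.810188 − (+1.724e-03/-2.044e+00) = 42.811032
iter 4: u=1.367031  f(a)=+5.700e-08  f'(a)=-2.043e+00  a ← 42.811032 − (+5.700e-08/-2.043e+00) = 42.811032
iter 5: u=1.367031  f(a)=+0.000e+00  f'(a)=-2.043e+00  a ← 42.811032 − (+0.000e+00/-2.043e+00) = 42.811032
converged: |Δa| < 1e-12 after 5 iterations
sag = a·(cosh(S/(2a)) − 1) = 42.811032·(cosh(1.367031) − 1) = 46.632898
T_max/T_min = cosh(S/(2a)) = 2.089273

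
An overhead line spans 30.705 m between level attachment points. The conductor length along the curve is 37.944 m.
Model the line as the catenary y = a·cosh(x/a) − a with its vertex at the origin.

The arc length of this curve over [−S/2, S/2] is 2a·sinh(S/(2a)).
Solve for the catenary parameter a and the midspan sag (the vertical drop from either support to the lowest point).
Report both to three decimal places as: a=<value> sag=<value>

a=13.342 sag=9.852

seed: a₀ = √(S³/(24(L−S))) = √(30.705³/(24·7.239)) = 12.908291
iter 1: u=1.189352  f(a)=+5.296e-01  f'(a)=-1.288e+00  a ← 12.908291 − (+5.296e-01/-1.288e+00) = 13.319304
iter 2: u=1.152650  f(a)=+2.635e-02  f'(a)=-1.163e+00  a ← 13.319304 − (+2.635e-02/-1.163e+00) = 13.341954
iter 3: u=1.150694  f(a)=+7.276e-05  f'(a)=-1.157e+00  a ← 13.341954 − (+7.276e-05/-1.157e+00) = 13.342017
iter 4: u=1.150688  f(a)=+5.583e-10  f'(a)=-1.157e+00  a ← 13.342017 − (+5.583e-10/-1.157e+00) = 13.342017
iter 5: u=1.150688  f(a)=-7.105e-15  f'(a)=-1.157e+00  a ← 13.342017 − (-7.105e-15/-1.157e+00) = 13.342017
converged: |Δa| < 1e-12 after 5 iterations
sag = a·(cosh(S/(2a)) − 1) = 13.342017·(cosh(1.150688) − 1) = 9.851650
T_max/T_min = cosh(S/(2a)) = 1.738393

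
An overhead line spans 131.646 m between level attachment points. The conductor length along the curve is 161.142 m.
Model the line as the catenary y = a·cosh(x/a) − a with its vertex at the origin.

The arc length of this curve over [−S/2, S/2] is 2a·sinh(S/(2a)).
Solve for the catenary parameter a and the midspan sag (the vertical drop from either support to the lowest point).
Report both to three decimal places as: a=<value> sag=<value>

a=58.588 sag=41.033

seed: a₀ = √(S³/(24(L−S))) = √(131.646³/(24·29.496)) = 56.770709
iter 1: u=1.159454  f(a)=+2.047e+00  f'(a)=-1.186e+00  a ← 56.770709 − (+2.047e+00/-1.186e+00) = 58.497356
iter 2: u=1.125230  f(a)=+9.711e-02  f'(a)=-1.076e+00  a ← 58.497356 − (+9.711e-02/-1.076e+00) = 58.587642
iter 3: u=1.123496  f(a)=+2.426e-04  f'(a)=-1.070e+00  a ← 58.587642 − (+2.426e-04/-1.070e+00) = 58.587868
iter 4: u=1.123492  f(a)=+1.522e-09  f'(a)=-1.070e+00  a ← 58.587868 − (+1.522e-09/-1.070e+00) = 58.587868
iter 5: u=1.123492  f(a)=-2.842e-14  f'(a)=-1.070e+00  a ← 58.587868 − (-2.842e-14/-1.070e+00) = 58.587868
converged: |Δa| < 1e-12 after 5 iterations
sag = a·(cosh(S/(2a)) − 1) = 58.587868·(cosh(1.123492) − 1) = 41.032533
T_max/T_min = cosh(S/(2a)) = 1.700359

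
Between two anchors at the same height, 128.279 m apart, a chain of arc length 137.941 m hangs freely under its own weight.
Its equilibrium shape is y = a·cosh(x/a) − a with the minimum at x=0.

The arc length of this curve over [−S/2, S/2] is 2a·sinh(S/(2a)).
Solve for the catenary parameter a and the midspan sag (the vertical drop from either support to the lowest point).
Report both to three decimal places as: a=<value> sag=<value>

a=96.470 sag=22.119

seed: a₀ = √(S³/(24(L−S))) = √(128.279³/(24·9.662)) = 95.410069
iter 1: u=0.672251  f(a)=+2.207e-01  f'(a)=-2.118e-01  a ← 95.410069 − (+2.207e-01/-2.118e-01) = 96.451841
iter 2: u=0.664990  f(a)=+3.667e-03  f'(a)=-2.049e-01  a ← 96.451841 − (+3.667e-03/-2.049e-01) = 96.469740
iter 3: u=0.664867  f(a)=+1.050e-06  f'(a)=-2.047e-01  a ← 96.469740 − (+1.050e-06/-2.047e-01) = 96.469745
iter 4: u=0.664866  f(a)=+1.137e-13  f'(a)=-2.047e-01  a ← 96.469745 − (+1.137e-13/-2.047e-01) = 96.469745
converged: |Δa| < 1e-12 after 4 iterations
sag = a·(cosh(S/(2a)) − 1) = 96.469745·(cosh(0.664866) − 1) = 22.119216
T_max/T_min = cosh(S/(2a)) = 1.229287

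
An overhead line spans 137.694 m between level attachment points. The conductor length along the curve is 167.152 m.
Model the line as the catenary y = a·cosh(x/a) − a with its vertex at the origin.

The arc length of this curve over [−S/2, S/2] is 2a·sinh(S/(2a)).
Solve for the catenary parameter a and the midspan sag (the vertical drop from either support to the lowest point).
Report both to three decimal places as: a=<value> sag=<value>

a=62.628 sag=41.810

seed: a₀ = √(S³/(24(L−S))) = √(137.694³/(24·29.458)) = 60.766647
iter 1: u=1.132973  f(a)=+1.949e+00  f'(a)=-1.100e+00  a ← 60.766647 − (+1.949e+00/-1.100e+00) = 62.539159
iter 2: u=1.100862  f(a)=+8.855e-02  f'(a)=-1.002e+00  a ← 62.539159 − (+8.855e-02/-1.002e+00) = 62.627535
iter 3: u=1.099309  f(a)=+2.020e-04  f'(a)=-9.974e-01  a ← 62.627535 − (+2.020e-04/-9.974e-01) = 62.627738
iter 4: u=1.099305  f(a)=+1.056e-09  f'(a)=-9.974e-01  a ← 62.627738 − (+1.056e-09/-9.974e-01) = 62.627738
iter 5: u=1.099305  f(a)=+5.684e-14  f'(a)=-9.974e-01  a ← 62.627738 − (+5.684e-14/-9.974e-01) = 62.627738
converged: |Δa| < 1e-12 after 5 iterations
sag = a·(cosh(S/(2a)) − 1) = 62.627738·(cosh(1.099305) − 1) = 41.809714
T_max/T_min = cosh(S/(2a)) = 1.667591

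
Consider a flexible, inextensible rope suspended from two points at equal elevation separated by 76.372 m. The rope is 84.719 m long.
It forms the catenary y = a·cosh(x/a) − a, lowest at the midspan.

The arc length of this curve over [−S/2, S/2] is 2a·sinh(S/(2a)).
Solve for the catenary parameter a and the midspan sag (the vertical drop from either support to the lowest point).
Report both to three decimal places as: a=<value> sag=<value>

seed: a₀ = √(S³/(24(L−S))) = √(76.372³/(24·8.347)) = 47.155290
iter 1: u=0.809792  f(a)=+2.780e-01  f'(a)=-3.778e-01  a ← 47.155290 − (+2.780e-01/-3.778e-01) = 47.891141
iter 2: u=0.797350  f(a)=+6.641e-03  f'(a)=-3.599e-01  a ← 47.891141 − (+6.641e-03/-3.599e-01) = 47.909591
iter 3: u=0.797043  f(a)=+3.995e-06  f'(a)=-3.595e-01  a ← 47.909591 − (+3.995e-06/-3.595e-01) = 47.909602
iter 4: u=0.797043  f(a)=+1.435e-12  f'(a)=-3.595e-01  a ← 47.909602 − (+1.435e-12/-3.595e-01) = 47.909602
converged: |Δa| < 1e-12 after 4 iterations
sag = a·(cosh(S/(2a)) − 1) = 47.909602·(cosh(0.797043) − 1) = 16.040826
T_max/T_min = cosh(S/(2a)) = 1.334814

a=47.910 sag=16.041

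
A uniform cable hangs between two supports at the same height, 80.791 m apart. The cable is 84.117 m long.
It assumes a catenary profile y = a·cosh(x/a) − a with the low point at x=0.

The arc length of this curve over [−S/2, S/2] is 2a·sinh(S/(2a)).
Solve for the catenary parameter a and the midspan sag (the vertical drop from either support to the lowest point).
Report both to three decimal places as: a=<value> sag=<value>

a=81.776 sag=10.182

seed: a₀ = √(S³/(24(L−S))) = √(80.791³/(24·3.326)) = 81.278884
iter 1: u=0.496999  f(a)=+4.132e-02  f'(a)=-8.388e-02  a ← 81.278884 − (+4.132e-02/-8.388e-02) = 81.771483
iter 2: u=0.494005  f(a)=+3.787e-04  f'(a)=-8.235e-02  a ← 81.771483 − (+3.787e-04/-8.235e-02) = 81.776081
iter 3: u=0.493977  f(a)=+3.245e-08  f'(a)=-8.234e-02  a ← 81.776081 − (+3.245e-08/-8.234e-02) = 81.776082
iter 4: u=0.493977  f(a)=+0.000e+00  f'(a)=-8.234e-02  a ← 81.776082 − (+0.000e+00/-8.234e-02) = 81.776082
converged: |Δa| < 1e-12 after 4 iterations
sag = a·(cosh(S/(2a)) − 1) = 81.776082·(cosh(0.493977) − 1) = 10.181762
T_max/T_min = cosh(S/(2a)) = 1.124508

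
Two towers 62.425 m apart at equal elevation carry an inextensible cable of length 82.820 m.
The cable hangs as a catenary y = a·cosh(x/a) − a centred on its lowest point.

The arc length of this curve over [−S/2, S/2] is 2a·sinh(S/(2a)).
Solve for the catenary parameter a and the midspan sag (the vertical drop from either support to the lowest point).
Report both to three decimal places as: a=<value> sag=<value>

a=23.313 sag=24.209

seed: a₀ = √(S³/(24(L−S))) = √(62.425³/(24·20.395)) = 22.293094
iter 1: u=1.400097  f(a)=+2.095e+00  f'(a)=-2.214e+00  a ← 22.293094 − (+2.095e+00/-2.214e+00) = 23.239104
iter 2: u=1.343103  f(a)=+1.407e-01  f'(a)=-1.926e+00  a ← 23.239104 − (+1.407e-01/-1.926e+00) = 23.312168
iter 3: u=1.338893  f(a)=+7.362e-04  f'(a)=-1.906e+00  a ← 23.312168 − (+7.362e-04/-1.906e+00) = 23.312554
iter 4: u=1.338871  f(a)=+2.038e-08  f'(a)=-1.906e+00  a ← 23.312554 − (+2.038e-08/-1.906e+00) = 23.312554
iter 5: u=1.338871  f(a)=+0.000e+00  f'(a)=-1.906e+00  a ← 23.312554 − (+0.000e+00/-1.906e+00) = 23.312554
converged: |Δa| < 1e-12 after 5 iterations
sag = a·(cosh(S/(2a)) − 1) = 23.312554·(cosh(1.338871) − 1) = 24.208633
T_max/T_min = cosh(S/(2a)) = 2.038438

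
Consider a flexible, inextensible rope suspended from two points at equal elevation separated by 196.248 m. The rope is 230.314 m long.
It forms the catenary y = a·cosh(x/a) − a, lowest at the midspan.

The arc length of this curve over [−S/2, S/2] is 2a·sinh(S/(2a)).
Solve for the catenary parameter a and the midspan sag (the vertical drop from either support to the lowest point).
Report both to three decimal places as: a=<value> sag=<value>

seed: a₀ = √(S³/(24(L−S))) = √(196.248³/(24·34.066)) = 96.148313
iter 1: u=1.020548  f(a)=+1.819e+00  f'(a)=-7.852e-01  a ← 96.148313 − (+1.819e+00/-7.852e-01) = 98.464432
iter 2: u=0.996543  f(a)=+6.779e-02  f'(a)=-7.277e-01  a ← 98.464432 − (+6.779e-02/-7.277e-01) = 98.557592
iter 3: u=0.995601  f(a)=+1.023e-04  f'(a)=-7.255e-01  a ← 98.557592 − (+1.023e-04/-7.255e-01) = 98.557733
iter 4: u=0.995599  f(a)=+2.335e-10  f'(a)=-7.255e-01  a ← 98.557733 − (+2.335e-10/-7.255e-01) = 98.557733
iter 5: u=0.995599  f(a)=-2.842e-14  f'(a)=-7.255e-01  a ← 98.557733 − (-2.842e-14/-7.255e-01) = 98.557733
converged: |Δa| < 1e-12 after 5 iterations
sag = a·(cosh(S/(2a)) − 1) = 98.557733·(cosh(0.995599) − 1) = 53.016544
T_max/T_min = cosh(S/(2a)) = 1.537924

a=98.558 sag=53.017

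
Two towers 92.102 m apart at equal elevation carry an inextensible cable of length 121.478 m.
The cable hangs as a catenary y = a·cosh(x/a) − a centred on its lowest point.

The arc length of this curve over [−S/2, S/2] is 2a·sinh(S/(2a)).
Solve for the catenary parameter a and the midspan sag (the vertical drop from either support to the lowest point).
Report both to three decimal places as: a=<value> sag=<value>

a=34.777 sag=35.213

seed: a₀ = √(S³/(24(L−S))) = √(92.102³/(24·29.376)) = 33.289068
iter 1: u=1.383367  f(a)=+2.942e+00  f'(a)=-2.127e+00  a ← 33.289068 − (+2.942e+00/-2.127e+00) = 34.672696
iter 2: u=1.328163  f(a)=+1.934e-01  f'(a)=-1.855e+00  a ← 34.672696 − (+1.934e-01/-1.855e+00) = 34.776928
iter 3: u=1.324183  f(a)=+9.654e-04  f'(a)=-1.837e+00  a ← 34.776928 − (+9.654e-04/-1.837e+00) = 34.777454
iter 4: u=1.324163  f(a)=+2.432e-08  f'(a)=-1.837e+00  a ← 34.777454 − (+2.432e-08/-1.837e+00) = 34.777454
iter 5: u=1.324163  f(a)=+0.000e+00  f'(a)=-1.837e+00  a ← 34.777454 − (+0.000e+00/-1.837e+00) = 34.777454
converged: |Δa| < 1e-12 after 5 iterations
sag = a·(cosh(S/(2a)) − 1) = 34.777454·(cosh(1.324163) − 1) = 35.213242
T_max/T_min = cosh(S/(2a)) = 2.012531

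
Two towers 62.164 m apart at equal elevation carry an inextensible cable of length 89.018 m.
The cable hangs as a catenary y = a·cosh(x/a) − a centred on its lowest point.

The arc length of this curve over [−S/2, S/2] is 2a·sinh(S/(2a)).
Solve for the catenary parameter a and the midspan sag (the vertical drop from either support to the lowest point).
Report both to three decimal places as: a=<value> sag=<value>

seed: a₀ = √(S³/(24(L−S))) = √(62.164³/(24·26.854)) = 19.306267
iter 1: u=1.609944  f(a)=+3.703e+00  f'(a)=-3.573e+00  a ← 19.306267 − (+3.703e+00/-3.573e+00) = 20.342615
iter 2: u=1.527925  f(a)=+3.191e-01  f'(a)=-2.982e+00  a ← 20.342615 − (+3.191e-01/-2.982e+00) = 20.449626
iter 3: u=1.519930  f(a)=+2.862e-03  f'(a)=-2.928e+00  a ← 20.449626 − (+2.862e-03/-2.928e+00) = 20.450603
iter 4: u=1.519857  f(a)=+2.349e-07  f'(a)=-2.928e+00  a ← 20.450603 − (+2.349e-07/-2.928e+00) = 20.450603
iter 5: u=1.519857  f(a)=+1.421e-14  f'(a)=-2.928e+00  a ← 20.450603 − (+1.421e-14/-2.928e+00) = 20.450603
converged: |Δa| < 1e-12 after 5 iterations
sag = a·(cosh(S/(2a)) − 1) = 20.450603·(cosh(1.519857) − 1) = 28.531825
T_max/T_min = cosh(S/(2a)) = 2.395158

a=20.451 sag=28.532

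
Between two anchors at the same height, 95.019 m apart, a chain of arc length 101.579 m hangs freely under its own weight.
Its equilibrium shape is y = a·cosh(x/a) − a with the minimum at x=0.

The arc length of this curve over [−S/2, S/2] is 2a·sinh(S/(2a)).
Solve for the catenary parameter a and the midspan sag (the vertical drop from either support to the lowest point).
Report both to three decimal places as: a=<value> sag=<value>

a=74.570 sag=15.653

seed: a₀ = √(S³/(24(L−S))) = √(95.019³/(24·6.560)) = 73.817298
iter 1: u=0.643609  f(a)=+1.372e-01  f'(a)=-1.852e-01  a ← 73.817298 − (+1.372e-01/-1.852e-01) = 74.558173
iter 2: u=0.637214  f(a)=+2.093e-03  f'(a)=-1.796e-01  a ← 74.558173 − (+2.093e-03/-1.796e-01) = 74.569828
iter 3: u=0.637114  f(a)=+5.038e-07  f'(a)=-1.795e-01  a ← 74.569828 − (+5.038e-07/-1.795e-01) = 74.569830
iter 4: u=0.637114  f(a)=+2.842e-14  f'(a)=-1.795e-01  a ← 74.569830 − (+2.842e-14/-1.795e-01) = 74.569830
converged: |Δa| < 1e-12 after 4 iterations
sag = a·(cosh(S/(2a)) − 1) = 74.569830·(cosh(0.637114) − 1) = 15.653409
T_max/T_min = cosh(S/(2a)) = 1.209916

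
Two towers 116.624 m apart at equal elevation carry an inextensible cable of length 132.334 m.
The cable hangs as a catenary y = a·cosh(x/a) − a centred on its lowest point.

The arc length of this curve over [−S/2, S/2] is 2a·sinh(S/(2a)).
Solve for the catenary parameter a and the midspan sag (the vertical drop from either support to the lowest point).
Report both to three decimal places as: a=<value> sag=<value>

seed: a₀ = √(S³/(24(L−S))) = √(116.624³/(24·15.710)) = 64.861679
iter 1: u=0.899021  f(a)=+6.472e-01  f'(a)=-5.247e-01  a ← 64.861679 − (+6.472e-01/-5.247e-01) = 66.095161
iter 2: u=0.882243  f(a)=+1.892e-02  f'(a)=-4.944e-01  a ← 66.095161 − (+1.892e-02/-4.944e-01) = 66.133435
iter 3: u=0.881733  f(a)=+1.726e-05  f'(a)=-4.935e-01  a ← 66.133435 − (+1.726e-05/-4.935e-01) = 66.133470
iter 4: u=0.881732  f(a)=+1.441e-11  f'(a)=-4.935e-01  a ← 66.133470 − (+1.441e-11/-4.935e-01) = 66.133470
converged: |Δa| < 1e-12 after 4 iterations
sag = a·(cosh(S/(2a)) − 1) = 66.133470·(cosh(0.881732) − 1) = 27.417092
T_max/T_min = cosh(S/(2a)) = 1.414572

a=66.133 sag=27.417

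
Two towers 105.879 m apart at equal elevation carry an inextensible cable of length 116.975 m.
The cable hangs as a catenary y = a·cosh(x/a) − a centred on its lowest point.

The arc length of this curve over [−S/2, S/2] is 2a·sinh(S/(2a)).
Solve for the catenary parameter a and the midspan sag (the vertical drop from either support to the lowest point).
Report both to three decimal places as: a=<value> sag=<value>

a=67.786 sag=21.744

seed: a₀ = √(S³/(24(L−S))) = √(105.879³/(24·11.096)) = 66.761472
iter 1: u=0.792965  f(a)=+3.541e-01  f'(a)=-3.538e-01  a ← 66.761472 − (+3.541e-01/-3.538e-01) = 67.762431
iter 2: u=0.781251  f(a)=+8.121e-03  f'(a)=-3.377e-01  a ← 67.762431 − (+8.121e-03/-3.377e-01) = 67.786479
iter 3: u=0.780974  f(a)=+4.494e-06  f'(a)=-3.374e-01  a ← 67.786479 − (+4.494e-06/-3.374e-01) = 67.786492
iter 4: u=0.780974  f(a)=+1.393e-12  f'(a)=-3.373e-01  a ← 67.786492 − (+1.393e-12/-3.373e-01) = 67.786492
converged: |Δa| < 1e-12 after 4 iterations
sag = a·(cosh(S/(2a)) − 1) = 67.786492·(cosh(0.780974) − 1) = 21.744487
T_max/T_min = cosh(S/(2a)) = 1.320779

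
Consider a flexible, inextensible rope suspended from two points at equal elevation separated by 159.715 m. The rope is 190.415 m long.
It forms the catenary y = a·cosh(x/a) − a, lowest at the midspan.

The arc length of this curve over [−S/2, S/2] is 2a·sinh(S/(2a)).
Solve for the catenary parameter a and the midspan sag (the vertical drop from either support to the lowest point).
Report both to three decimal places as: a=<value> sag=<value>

seed: a₀ = √(S³/(24(L−S))) = √(159.715³/(24·30.700)) = 74.360748
iter 1: u=1.073920  f(a)=+1.820e+00  f'(a)=-9.249e-01  a ← 74.360748 − (+1.820e+00/-9.249e-01) = 76.328141
iter 2: u=1.046239  f(a)=+7.472e-02  f'(a)=-8.504e-01  a ← 76.328141 − (+7.472e-02/-8.504e-01) = 76.416005
iter 3: u=1.045036  f(a)=+1.379e-04  f'(a)=-8.473e-01  a ← 76.416005 − (+1.379e-04/-8.473e-01) = 76.416168
iter 4: u=1.045034  f(a)=+4.718e-10  f'(a)=-8.473e-01  a ← 76.416168 − (+4.718e-10/-8.473e-01) = 76.416168
iter 5: u=1.045034  f(a)=+0.000e+00  f'(a)=-8.473e-01  a ← 76.416168 − (+0.000e+00/-8.473e-01) = 76.416168
converged: |Δa| < 1e-12 after 5 iterations
sag = a·(cosh(S/(2a)) − 1) = 76.416168·(cosh(1.045034) − 1) = 45.665357
T_max/T_min = cosh(S/(2a)) = 1.597588

a=76.416 sag=45.665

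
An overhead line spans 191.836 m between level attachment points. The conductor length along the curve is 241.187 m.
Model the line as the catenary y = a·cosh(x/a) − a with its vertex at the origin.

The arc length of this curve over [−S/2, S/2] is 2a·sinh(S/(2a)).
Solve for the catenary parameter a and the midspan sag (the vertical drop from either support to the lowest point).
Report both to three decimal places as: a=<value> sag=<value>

a=80.023 sag=64.706

seed: a₀ = √(S³/(24(L−S))) = √(191.836³/(24·49.351)) = 77.204314
iter 1: u=1.242392  f(a)=+3.952e+00  f'(a)=-1.487e+00  a ← 77.204314 − (+3.952e+00/-1.487e+00) = 79.861896
iter 2: u=1.201048  f(a)=+2.132e-01  f'(a)=-1.330e+00  a ← 79.861896 − (+2.132e-01/-1.330e+00) = 80.022155
iter 3: u=1.198643  f(a)=+6.990e-04  f'(a)=-1.322e+00  a ← 80.022155 − (+6.990e-04/-1.322e+00) = 80.022684
iter 4: u=1.198635  f(a)=+7.568e-09  f'(a)=-1.322e+00  a ← 80.022684 − (+7.568e-09/-1.322e+00) = 80.022684
iter 5: u=1.198635  f(a)=+2.842e-14  f'(a)=-1.322e+00  a ← 80.022684 − (+2.842e-14/-1.322e+00) = 80.022684
converged: |Δa| < 1e-12 after 5 iterations
sag = a·(cosh(S/(2a)) − 1) = 80.022684·(cosh(1.198635) − 1) = 64.706104
T_max/T_min = cosh(S/(2a)) = 1.808597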